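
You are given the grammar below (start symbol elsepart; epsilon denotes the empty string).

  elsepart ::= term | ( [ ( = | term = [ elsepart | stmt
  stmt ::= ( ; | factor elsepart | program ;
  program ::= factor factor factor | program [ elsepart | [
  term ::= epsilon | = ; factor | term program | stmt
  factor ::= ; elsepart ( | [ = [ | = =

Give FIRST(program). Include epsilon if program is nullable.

From program ::= factor factor factor: add FIRST(factor) = { ;, =, [ }.
From program ::= program [ elsepart: add FIRST(program) = { ;, =, [ }.
program ::= [ contributes {[}.
Union: FIRST(program) = { ;, =, [ }.

{ ;, =, [ }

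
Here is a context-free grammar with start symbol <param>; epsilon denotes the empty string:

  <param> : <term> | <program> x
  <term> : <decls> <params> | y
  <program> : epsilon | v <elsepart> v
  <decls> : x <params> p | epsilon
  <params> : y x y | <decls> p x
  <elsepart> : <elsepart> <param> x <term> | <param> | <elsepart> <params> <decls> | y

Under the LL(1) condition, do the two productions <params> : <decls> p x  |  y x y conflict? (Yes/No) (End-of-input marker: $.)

No

FIRST(<decls> p x) = { p, x } and FIRST(y x y) = { y }.
The FIRST sets are disjoint and neither alternative is nullable — no conflict.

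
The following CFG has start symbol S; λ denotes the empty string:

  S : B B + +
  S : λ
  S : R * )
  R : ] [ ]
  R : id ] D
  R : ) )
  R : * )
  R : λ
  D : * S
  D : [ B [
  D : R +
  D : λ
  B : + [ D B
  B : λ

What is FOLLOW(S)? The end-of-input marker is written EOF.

{ EOF, *, +, [ }

S is the start symbol, so EOF ∈ FOLLOW(S).
In D : * S: S is at the end, add FOLLOW(D) = { *, +, [ }.
Union: FOLLOW(S) = { EOF, *, +, [ }.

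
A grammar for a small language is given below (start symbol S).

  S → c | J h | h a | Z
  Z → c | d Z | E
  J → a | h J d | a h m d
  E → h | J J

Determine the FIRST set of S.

{ a, c, d, h }

S → c contributes {c}.
From S → J h: add FIRST(J) = { a, h }.
S → h a contributes {h}.
From S → Z: add FIRST(Z) = { a, c, d, h }.
Union: FIRST(S) = { a, c, d, h }.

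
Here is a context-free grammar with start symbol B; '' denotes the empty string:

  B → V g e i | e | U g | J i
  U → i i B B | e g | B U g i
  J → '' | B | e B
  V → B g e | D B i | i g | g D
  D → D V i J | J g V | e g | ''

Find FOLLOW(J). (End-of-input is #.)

In B → J i: add FIRST(i) = { i }.
In D → D V i J: J is at the end, add FOLLOW(D) = { e, g, i }.
In D → J g V: add FIRST(g V) = { g }.
Union: FOLLOW(J) = { e, g, i }.

{ e, g, i }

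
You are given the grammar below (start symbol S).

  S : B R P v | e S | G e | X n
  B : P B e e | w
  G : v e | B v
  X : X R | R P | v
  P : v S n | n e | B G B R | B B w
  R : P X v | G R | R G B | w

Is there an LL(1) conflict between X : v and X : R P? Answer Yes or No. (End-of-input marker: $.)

FIRST(v) = { v } and FIRST(R P) = { n, v, w }.
Both contain v, so the two alternatives are not disjoint — LL(1) conflict.

Yes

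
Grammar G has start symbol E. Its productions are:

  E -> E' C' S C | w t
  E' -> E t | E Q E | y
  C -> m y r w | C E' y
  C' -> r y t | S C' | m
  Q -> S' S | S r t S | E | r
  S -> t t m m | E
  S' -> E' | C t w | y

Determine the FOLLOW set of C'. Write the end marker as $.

{ t, w, y }

In E -> E' C' S C: add FIRST(S C) = { t, w, y }.
In C' -> S C': C' is at the end, add FOLLOW(C') = { t, w, y }.
Union: FOLLOW(C') = { t, w, y }.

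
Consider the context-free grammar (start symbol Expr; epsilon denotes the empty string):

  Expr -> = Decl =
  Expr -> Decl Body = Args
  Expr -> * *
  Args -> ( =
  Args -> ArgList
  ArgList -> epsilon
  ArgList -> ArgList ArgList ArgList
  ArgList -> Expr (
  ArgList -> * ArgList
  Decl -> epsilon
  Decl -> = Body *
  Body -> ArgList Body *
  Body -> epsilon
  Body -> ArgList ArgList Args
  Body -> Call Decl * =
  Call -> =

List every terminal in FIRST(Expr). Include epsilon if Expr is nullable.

Expr -> = Decl = contributes {=}.
From Expr -> Decl Body = Args: Decl, Body nullable, take FIRST(Decl) ∪ FIRST(Body) ∪ {=} = { (, *, = }.
Expr -> * * contributes {*}.
Union: FIRST(Expr) = { (, *, = }.

{ (, *, = }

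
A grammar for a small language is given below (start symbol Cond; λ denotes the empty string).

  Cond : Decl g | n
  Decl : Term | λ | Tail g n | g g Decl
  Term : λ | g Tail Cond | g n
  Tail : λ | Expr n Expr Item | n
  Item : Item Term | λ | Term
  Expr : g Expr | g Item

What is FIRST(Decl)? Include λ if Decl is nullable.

From Decl : Term: add FIRST(Term) = { g, λ } (including λ since Term is nullable).
Decl : λ contributes λ.
From Decl : Tail g n: Tail nullable, take FIRST(Tail) ∪ {g} = { g, n }.
Decl : g g Decl contributes {g}.
Union: FIRST(Decl) = { g, n, λ }.

{ g, n, λ }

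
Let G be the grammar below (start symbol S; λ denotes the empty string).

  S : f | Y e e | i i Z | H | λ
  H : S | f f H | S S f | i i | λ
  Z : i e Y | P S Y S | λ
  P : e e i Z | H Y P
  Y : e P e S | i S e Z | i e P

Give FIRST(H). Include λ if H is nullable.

From H : S: add FIRST(S) = { e, f, i, λ } (including λ since S is nullable).
H : f f H contributes {f}.
From H : S S f: S, S nullable, take FIRST(S) ∪ FIRST(S) ∪ {f} = { e, f, i }.
H : i i contributes {i}.
H : λ contributes λ.
Union: FIRST(H) = { e, f, i, λ }.

{ e, f, i, λ }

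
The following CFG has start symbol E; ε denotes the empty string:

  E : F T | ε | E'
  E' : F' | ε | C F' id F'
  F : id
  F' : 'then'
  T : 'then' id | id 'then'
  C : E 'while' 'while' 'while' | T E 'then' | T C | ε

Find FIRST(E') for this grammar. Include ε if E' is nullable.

From E' : F': add FIRST(F') = { 'then' }.
E' : ε contributes ε.
From E' : C F' id F': C nullable, take FIRST(C) ∪ FIRST(F') = { 'then', 'while', id }.
Union: FIRST(E') = { 'then', 'while', id, ε }.

{ 'then', 'while', id, ε }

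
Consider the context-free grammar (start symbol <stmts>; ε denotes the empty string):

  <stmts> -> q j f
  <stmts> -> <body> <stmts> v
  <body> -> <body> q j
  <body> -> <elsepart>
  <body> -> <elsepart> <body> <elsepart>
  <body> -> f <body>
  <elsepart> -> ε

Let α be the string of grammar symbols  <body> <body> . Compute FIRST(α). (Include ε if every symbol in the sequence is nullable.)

{ f, q, ε }

Add FIRST(<body>)\{ε} = { f, q }; <body> is nullable, continue.
Add FIRST(<body>)\{ε} = { f, q }; <body> is nullable, continue.
Every symbol is nullable, so include ε.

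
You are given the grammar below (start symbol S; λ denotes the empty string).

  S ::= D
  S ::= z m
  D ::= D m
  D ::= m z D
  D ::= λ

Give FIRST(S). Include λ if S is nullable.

From S ::= D: add FIRST(D) = { m, λ } (including λ since D is nullable).
S ::= z m contributes {z}.
Union: FIRST(S) = { m, z, λ }.

{ m, z, λ }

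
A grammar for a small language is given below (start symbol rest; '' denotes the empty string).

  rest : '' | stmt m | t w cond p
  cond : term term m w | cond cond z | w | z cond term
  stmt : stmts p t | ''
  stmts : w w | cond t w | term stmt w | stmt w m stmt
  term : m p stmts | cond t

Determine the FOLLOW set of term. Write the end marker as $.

In cond : term term m w: add FIRST(term m w) = { m, w, z }.
In cond : term term m w: add FIRST(m w) = { m }.
In cond : z cond term: term is at the end, add FOLLOW(cond) = { m, p, t, w, z }.
In stmts : term stmt w: add FIRST(stmt w) = { m, w, z }.
Union: FOLLOW(term) = { m, p, t, w, z }.

{ m, p, t, w, z }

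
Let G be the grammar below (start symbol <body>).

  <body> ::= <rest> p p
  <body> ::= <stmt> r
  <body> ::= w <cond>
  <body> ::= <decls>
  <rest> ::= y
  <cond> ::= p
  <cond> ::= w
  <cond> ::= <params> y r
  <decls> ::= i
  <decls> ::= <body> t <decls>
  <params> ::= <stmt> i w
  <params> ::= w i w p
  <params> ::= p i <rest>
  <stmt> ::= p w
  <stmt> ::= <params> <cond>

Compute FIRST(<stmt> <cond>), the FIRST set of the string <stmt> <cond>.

Add FIRST(<stmt>) = { p, w }; <stmt> is not nullable, stop.

{ p, w }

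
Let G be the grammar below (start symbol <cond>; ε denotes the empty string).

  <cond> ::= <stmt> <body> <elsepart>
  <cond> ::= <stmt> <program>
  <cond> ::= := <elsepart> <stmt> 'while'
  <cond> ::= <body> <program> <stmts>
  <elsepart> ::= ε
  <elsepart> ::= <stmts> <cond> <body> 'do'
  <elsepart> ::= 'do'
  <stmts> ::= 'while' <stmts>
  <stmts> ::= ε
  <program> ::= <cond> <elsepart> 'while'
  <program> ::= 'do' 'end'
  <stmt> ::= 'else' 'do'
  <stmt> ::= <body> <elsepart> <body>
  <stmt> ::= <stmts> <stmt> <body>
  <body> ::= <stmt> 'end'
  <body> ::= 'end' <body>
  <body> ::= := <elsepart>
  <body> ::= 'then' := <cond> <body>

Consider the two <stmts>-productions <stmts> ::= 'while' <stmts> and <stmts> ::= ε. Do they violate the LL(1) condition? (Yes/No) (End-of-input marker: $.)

FIRST('while' <stmts>) = { 'while' } and FIRST(ε) = { ε }.
The second alternative is nullable and FOLLOW(<stmts>) = { $, 'do', 'else', 'end', 'then', 'while', := } shares 'while' with FIRST of the first — conflict.

Yes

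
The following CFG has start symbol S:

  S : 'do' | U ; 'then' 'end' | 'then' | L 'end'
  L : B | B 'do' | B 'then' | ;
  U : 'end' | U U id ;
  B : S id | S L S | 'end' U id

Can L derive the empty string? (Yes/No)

No

No nonterminal in this grammar is nullable.
No production of L has an RHS whose symbols are all nullable, so L is not nullable.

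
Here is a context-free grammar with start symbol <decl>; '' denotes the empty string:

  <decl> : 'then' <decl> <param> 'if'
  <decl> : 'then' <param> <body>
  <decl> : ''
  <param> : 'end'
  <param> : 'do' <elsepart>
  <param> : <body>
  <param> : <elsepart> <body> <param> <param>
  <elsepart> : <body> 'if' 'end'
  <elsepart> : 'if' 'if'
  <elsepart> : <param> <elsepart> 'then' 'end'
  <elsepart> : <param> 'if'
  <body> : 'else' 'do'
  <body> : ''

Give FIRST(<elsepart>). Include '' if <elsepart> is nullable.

{ 'do', 'else', 'end', 'if' }

From <elsepart> : <body> 'if' 'end': <body> nullable, take FIRST(<body>) ∪ {'if'} = { 'else', 'if' }.
<elsepart> : 'if' 'if' contributes {'if'}.
From <elsepart> : <param> <elsepart> 'then' 'end': <param> nullable, take FIRST(<param>) ∪ FIRST(<elsepart>) = { 'do', 'else', 'end', 'if' }.
From <elsepart> : <param> 'if': <param> nullable, take FIRST(<param>) ∪ {'if'} = { 'do', 'else', 'end', 'if' }.
Union: FIRST(<elsepart>) = { 'do', 'else', 'end', 'if' }.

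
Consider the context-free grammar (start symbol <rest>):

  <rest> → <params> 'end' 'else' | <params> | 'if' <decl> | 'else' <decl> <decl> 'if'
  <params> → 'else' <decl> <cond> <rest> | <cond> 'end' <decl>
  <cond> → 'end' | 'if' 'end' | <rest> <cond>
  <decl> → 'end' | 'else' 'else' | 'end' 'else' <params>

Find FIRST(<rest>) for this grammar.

{ 'else', 'end', 'if' }

From <rest> → <params> 'end' 'else': add FIRST(<params>) = { 'else', 'end', 'if' }.
From <rest> → <params>: add FIRST(<params>) = { 'else', 'end', 'if' }.
<rest> → 'if' <decl> contributes {'if'}.
<rest> → 'else' <decl> <decl> 'if' contributes {'else'}.
Union: FIRST(<rest>) = { 'else', 'end', 'if' }.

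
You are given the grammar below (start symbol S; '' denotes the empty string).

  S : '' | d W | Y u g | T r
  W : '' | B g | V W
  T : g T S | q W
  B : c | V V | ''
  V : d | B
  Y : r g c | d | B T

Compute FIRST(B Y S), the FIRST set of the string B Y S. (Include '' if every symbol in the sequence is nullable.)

Add FIRST(B)\{''} = { c, d }; B is nullable, continue.
Add FIRST(Y) = { c, d, g, q, r }; Y is not nullable, stop.

{ c, d, g, q, r }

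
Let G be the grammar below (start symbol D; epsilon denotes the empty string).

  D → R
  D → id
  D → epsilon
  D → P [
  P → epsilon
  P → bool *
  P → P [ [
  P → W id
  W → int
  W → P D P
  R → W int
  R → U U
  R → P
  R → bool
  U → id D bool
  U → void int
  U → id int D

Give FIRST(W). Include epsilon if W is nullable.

W → int contributes {int}.
From W → P D P: P, D, P nullable, take FIRST(P) ∪ FIRST(D) ∪ FIRST(P) = { [, bool, id, int, void }; also epsilon since the whole RHS is nullable.
Union: FIRST(W) = { [, bool, id, int, void, epsilon }.

{ [, bool, id, int, void, epsilon }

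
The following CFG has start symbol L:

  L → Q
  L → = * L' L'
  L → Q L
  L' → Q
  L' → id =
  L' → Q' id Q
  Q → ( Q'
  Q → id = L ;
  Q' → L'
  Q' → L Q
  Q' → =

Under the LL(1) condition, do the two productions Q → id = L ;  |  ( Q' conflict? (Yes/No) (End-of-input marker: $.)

No

FIRST(id = L ;) = { id } and FIRST(( Q') = { ( }.
The FIRST sets are disjoint and neither alternative is nullable — no conflict.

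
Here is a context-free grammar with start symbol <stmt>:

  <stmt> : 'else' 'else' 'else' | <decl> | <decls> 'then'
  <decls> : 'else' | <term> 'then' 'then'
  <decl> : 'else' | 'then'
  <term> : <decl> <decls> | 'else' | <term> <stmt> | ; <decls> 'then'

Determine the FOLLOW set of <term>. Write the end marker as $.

In <decls> : <term> 'then' 'then': add FIRST('then' 'then') = { 'then' }.
In <term> : <term> <stmt>: add FIRST(<stmt>) = { 'else', 'then', ; }.
Union: FOLLOW(<term>) = { 'else', 'then', ; }.

{ 'else', 'then', ; }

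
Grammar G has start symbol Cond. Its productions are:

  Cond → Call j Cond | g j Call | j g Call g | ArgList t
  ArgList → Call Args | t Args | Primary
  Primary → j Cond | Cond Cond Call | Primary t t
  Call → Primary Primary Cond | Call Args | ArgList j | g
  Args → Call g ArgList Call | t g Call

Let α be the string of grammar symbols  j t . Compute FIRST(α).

j is a terminal; add {j} and stop.

{ j }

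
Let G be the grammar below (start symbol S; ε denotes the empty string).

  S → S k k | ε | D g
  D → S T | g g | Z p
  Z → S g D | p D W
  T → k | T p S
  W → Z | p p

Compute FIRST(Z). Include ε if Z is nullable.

{ g, k, p }

From Z → S g D: S nullable, take FIRST(S) ∪ {g} = { g, k, p }.
Z → p D W contributes {p}.
Union: FIRST(Z) = { g, k, p }.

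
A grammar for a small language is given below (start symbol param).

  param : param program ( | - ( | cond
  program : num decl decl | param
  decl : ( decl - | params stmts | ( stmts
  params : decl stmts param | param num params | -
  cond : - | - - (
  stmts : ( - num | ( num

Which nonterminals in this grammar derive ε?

{ } (none)

No nonterminal has an empty production or an RHS whose symbols are all nullable.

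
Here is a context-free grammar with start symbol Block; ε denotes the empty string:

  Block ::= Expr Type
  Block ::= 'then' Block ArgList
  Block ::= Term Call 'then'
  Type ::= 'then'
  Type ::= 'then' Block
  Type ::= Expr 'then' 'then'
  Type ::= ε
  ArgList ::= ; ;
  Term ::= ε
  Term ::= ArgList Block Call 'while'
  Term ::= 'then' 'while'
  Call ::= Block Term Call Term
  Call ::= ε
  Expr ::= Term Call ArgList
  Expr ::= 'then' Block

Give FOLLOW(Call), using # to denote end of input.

In Block ::= Term Call 'then': add FIRST('then') = { 'then' }.
In Term ::= ArgList Block Call 'while': add FIRST('while') = { 'while' }.
In Call ::= Block Term Call Term: add FIRST(Term)\{ε} = { 'then', ; }.
  Since Term is nullable, also add FOLLOW(Call) = { 'then', 'while', ; }.
In Expr ::= Term Call ArgList: add FIRST(ArgList) = { ; }.
Union: FOLLOW(Call) = { 'then', 'while', ; }.

{ 'then', 'while', ; }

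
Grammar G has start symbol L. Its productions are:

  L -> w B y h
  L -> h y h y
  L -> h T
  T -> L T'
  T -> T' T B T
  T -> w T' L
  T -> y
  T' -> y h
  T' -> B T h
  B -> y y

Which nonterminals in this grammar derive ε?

No nonterminal has an empty production or an RHS whose symbols are all nullable.

{ } (none)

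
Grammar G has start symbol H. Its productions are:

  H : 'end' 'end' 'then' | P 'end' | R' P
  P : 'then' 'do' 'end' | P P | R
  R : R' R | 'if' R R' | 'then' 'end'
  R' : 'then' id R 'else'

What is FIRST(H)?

H : 'end' 'end' 'then' contributes {'end'}.
From H : P 'end': add FIRST(P) = { 'if', 'then' }.
From H : R' P: add FIRST(R') = { 'then' }.
Union: FIRST(H) = { 'end', 'if', 'then' }.

{ 'end', 'if', 'then' }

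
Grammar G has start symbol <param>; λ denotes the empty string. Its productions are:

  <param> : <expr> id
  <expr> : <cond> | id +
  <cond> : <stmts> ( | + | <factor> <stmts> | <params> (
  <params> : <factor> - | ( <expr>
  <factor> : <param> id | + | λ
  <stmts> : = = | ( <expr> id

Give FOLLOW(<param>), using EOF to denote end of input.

{ EOF, id }

<param> is the start symbol, so EOF ∈ FOLLOW(<param>).
In <factor> : <param> id: add FIRST(id) = { id }.
Union: FOLLOW(<param>) = { EOF, id }.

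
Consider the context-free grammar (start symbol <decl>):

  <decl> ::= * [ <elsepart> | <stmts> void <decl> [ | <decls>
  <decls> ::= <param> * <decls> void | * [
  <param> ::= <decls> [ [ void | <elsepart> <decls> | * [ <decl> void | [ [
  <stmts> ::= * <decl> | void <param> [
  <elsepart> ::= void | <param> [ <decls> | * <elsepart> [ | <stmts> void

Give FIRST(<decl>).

{ *, [, void }

<decl> ::= * [ <elsepart> contributes {*}.
From <decl> ::= <stmts> void <decl> [: add FIRST(<stmts>) = { *, void }.
From <decl> ::= <decls>: add FIRST(<decls>) = { *, [, void }.
Union: FIRST(<decl>) = { *, [, void }.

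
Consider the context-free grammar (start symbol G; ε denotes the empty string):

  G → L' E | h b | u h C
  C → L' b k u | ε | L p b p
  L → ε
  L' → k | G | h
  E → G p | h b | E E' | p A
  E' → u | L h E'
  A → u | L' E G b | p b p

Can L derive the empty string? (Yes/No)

Yes

L has an ε-production, so L ⇒ ε.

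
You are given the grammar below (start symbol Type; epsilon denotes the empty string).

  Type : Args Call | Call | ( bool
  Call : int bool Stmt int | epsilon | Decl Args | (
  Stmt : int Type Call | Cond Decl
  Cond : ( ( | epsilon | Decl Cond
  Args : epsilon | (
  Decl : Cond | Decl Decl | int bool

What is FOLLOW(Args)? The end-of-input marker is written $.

In Type : Args Call: add FIRST(Call)\{epsilon} = { (, int }.
  Since Call is nullable, also add FOLLOW(Type) = { $, (, int }.
In Call : Decl Args: Args is at the end, add FOLLOW(Call) = { $, (, int }.
Union: FOLLOW(Args) = { $, (, int }.

{ $, (, int }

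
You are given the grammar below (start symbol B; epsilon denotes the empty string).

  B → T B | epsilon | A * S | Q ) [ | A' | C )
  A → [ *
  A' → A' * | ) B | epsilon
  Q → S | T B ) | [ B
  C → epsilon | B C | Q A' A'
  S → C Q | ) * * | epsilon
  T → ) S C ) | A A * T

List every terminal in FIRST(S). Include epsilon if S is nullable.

{ ), *, [, epsilon }

From S → C Q: C, Q nullable, take FIRST(C) ∪ FIRST(Q) = { ), *, [ }; also epsilon since the whole RHS is nullable.
S → ) * * contributes {)}.
S → epsilon contributes epsilon.
Union: FIRST(S) = { ), *, [, epsilon }.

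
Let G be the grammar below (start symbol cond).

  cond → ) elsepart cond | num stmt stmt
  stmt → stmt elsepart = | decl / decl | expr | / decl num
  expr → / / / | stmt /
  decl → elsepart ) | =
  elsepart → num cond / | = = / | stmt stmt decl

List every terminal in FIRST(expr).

expr → / / / contributes {/}.
From expr → stmt /: add FIRST(stmt) = { /, =, num }.
Union: FIRST(expr) = { /, =, num }.

{ /, =, num }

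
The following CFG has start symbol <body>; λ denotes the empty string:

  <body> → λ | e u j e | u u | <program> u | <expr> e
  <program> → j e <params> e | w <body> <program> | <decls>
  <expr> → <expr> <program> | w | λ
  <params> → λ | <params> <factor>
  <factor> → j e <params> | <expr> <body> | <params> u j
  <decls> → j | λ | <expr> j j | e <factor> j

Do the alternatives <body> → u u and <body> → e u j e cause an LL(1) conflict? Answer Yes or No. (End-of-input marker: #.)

No

FIRST(u u) = { u } and FIRST(e u j e) = { e }.
The FIRST sets are disjoint and neither alternative is nullable — no conflict.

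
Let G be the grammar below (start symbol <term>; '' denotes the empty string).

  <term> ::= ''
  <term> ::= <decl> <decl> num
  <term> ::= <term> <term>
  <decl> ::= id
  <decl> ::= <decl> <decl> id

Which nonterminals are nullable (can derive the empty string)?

Directly nullable (have an ''-production): <term>.
No other nonterminal has a production whose RHS symbols are all nullable.

{ <term> }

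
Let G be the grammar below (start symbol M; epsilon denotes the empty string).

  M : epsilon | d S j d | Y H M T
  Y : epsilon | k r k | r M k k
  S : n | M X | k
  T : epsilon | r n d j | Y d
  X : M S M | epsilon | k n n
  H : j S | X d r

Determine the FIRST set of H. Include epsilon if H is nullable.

{ d, j, k, n, r }

H : j S contributes {j}.
From H : X d r: X nullable, take FIRST(X) ∪ {d} = { d, j, k, n, r }.
Union: FIRST(H) = { d, j, k, n, r }.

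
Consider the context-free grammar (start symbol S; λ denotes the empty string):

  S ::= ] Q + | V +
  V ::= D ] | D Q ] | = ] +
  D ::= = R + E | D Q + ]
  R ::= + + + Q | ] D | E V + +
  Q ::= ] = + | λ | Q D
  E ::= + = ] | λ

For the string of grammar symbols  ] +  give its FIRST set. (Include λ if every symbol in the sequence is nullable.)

{ ] }

] is a terminal; add {]} and stop.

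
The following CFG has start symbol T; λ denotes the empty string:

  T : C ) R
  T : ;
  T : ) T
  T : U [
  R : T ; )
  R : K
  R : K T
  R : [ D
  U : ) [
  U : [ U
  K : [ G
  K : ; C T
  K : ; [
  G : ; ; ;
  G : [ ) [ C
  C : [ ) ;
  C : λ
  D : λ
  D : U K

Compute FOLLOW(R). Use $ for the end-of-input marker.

{ $, ), ;, [ }

In T : C ) R: R is at the end, add FOLLOW(T) = { $, ), ;, [ }.
Union: FOLLOW(R) = { $, ), ;, [ }.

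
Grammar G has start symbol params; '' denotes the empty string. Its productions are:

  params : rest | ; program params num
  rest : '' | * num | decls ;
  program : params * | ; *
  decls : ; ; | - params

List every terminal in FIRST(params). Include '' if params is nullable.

{ *, -, ;, '' }

From params : rest: add FIRST(rest) = { *, -, ;, '' } (including '' since rest is nullable).
params : ; program params num contributes {;}.
Union: FIRST(params) = { *, -, ;, '' }.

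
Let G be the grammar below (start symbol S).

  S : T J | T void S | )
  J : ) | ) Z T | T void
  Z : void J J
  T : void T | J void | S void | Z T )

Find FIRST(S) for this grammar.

From S : T J: add FIRST(T) = { ), void }.
From S : T void S: add FIRST(T) = { ), void }.
S : ) contributes {)}.
Union: FIRST(S) = { ), void }.

{ ), void }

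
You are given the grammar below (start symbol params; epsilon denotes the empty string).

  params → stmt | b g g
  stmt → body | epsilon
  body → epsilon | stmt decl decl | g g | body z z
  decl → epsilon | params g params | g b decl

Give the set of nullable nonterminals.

{ body, decl, params, stmt }

Directly nullable (have an epsilon-production): stmt, body, decl.
params → stmt with every symbol nullable, so params is nullable.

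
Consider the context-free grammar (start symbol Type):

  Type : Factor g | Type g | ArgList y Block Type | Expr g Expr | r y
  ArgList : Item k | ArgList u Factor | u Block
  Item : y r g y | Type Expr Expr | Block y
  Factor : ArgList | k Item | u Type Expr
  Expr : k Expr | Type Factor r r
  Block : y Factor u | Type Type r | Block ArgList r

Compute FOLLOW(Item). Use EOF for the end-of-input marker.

{ g, k, r, u, y }

In ArgList : Item k: add FIRST(k) = { k }.
In Factor : k Item: Item is at the end, add FOLLOW(Factor) = { g, r, u, y }.
Union: FOLLOW(Item) = { g, k, r, u, y }.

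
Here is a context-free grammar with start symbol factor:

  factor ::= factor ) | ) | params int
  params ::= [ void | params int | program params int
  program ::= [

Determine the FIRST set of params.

params ::= [ void contributes {[}.
From params ::= params int: add FIRST(params) = { [ }.
From params ::= program params int: add FIRST(program) = { [ }.
Union: FIRST(params) = { [ }.

{ [ }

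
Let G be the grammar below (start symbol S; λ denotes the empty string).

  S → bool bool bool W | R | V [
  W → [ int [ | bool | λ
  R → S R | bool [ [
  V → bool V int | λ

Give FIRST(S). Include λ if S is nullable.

S → bool bool bool W contributes {bool}.
From S → R: add FIRST(R) = { [, bool }.
From S → V [: V nullable, take FIRST(V) ∪ {[} = { [, bool }.
Union: FIRST(S) = { [, bool }.

{ [, bool }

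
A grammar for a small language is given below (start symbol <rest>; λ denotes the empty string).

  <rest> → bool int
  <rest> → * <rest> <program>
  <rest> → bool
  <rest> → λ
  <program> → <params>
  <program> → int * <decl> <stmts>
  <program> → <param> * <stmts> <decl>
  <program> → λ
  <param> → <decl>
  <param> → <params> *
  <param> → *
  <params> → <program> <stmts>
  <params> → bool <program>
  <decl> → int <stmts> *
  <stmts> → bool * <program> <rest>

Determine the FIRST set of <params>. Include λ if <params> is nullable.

{ *, bool, int }

From <params> → <program> <stmts>: <program> nullable, take FIRST(<program>) ∪ FIRST(<stmts>) = { *, bool, int }.
<params> → bool <program> contributes {bool}.
Union: FIRST(<params>) = { *, bool, int }.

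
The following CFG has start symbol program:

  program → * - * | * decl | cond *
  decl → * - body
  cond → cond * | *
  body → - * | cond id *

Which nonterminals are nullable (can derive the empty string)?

{ } (none)

No nonterminal has an empty production or an RHS whose symbols are all nullable.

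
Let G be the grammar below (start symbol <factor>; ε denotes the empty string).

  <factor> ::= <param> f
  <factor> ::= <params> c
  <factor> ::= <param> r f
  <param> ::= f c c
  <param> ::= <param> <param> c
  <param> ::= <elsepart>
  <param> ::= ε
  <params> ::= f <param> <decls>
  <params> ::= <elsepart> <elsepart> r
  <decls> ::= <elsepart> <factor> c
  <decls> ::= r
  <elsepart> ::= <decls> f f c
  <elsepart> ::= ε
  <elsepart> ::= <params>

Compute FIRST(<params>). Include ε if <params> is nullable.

{ c, f, r }

<params> ::= f <param> <decls> contributes {f}.
From <params> ::= <elsepart> <elsepart> r: <elsepart>, <elsepart> nullable, take FIRST(<elsepart>) ∪ FIRST(<elsepart>) ∪ {r} = { c, f, r }.
Union: FIRST(<params>) = { c, f, r }.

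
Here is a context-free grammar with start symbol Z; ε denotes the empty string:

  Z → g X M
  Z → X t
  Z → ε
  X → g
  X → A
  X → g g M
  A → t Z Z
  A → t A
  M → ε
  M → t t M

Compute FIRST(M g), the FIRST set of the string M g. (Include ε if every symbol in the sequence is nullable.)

Add FIRST(M)\{ε} = { t }; M is nullable, continue.
g is a terminal; add {g} and stop.

{ g, t }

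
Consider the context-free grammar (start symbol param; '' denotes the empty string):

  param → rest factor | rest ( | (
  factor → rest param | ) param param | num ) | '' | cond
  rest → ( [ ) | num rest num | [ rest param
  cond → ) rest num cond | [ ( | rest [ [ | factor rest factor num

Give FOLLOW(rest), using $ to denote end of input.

{ $, (, ), [, num }

In param → rest factor: add FIRST(factor)\{''} = { (, ), [, num }.
  Since factor is nullable, also add FOLLOW(param) = { $, (, ), [, num }.
In param → rest (: add FIRST(() = { ( }.
In factor → rest param: add FIRST(param) = { (, [, num }.
In rest → num rest num: add FIRST(num) = { num }.
In rest → [ rest param: add FIRST(param) = { (, [, num }.
In cond → ) rest num cond: add FIRST(num cond) = { num }.
In cond → rest [ [: add FIRST([ [) = { [ }.
In cond → factor rest factor num: add FIRST(factor num) = { (, ), [, num }.
Union: FOLLOW(rest) = { $, (, ), [, num }.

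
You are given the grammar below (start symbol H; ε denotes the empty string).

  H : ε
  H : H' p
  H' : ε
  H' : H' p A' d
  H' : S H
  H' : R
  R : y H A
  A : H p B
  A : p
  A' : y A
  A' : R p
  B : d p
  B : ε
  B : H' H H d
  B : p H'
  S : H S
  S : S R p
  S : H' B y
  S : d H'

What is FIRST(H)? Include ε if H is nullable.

H : ε contributes ε.
From H : H' p: H' nullable, take FIRST(H') ∪ {p} = { d, p, y }.
Union: FIRST(H) = { d, p, y, ε }.

{ d, p, y, ε }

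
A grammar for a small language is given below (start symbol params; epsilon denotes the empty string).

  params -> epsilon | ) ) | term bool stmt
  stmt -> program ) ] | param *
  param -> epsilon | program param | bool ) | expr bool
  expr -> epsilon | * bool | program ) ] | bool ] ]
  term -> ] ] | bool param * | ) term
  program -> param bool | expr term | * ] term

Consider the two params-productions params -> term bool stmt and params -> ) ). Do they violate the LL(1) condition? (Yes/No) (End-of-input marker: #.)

Yes

FIRST(term bool stmt) = { ), ], bool } and FIRST() )) = { ) }.
Both contain ), so the two alternatives are not disjoint — LL(1) conflict.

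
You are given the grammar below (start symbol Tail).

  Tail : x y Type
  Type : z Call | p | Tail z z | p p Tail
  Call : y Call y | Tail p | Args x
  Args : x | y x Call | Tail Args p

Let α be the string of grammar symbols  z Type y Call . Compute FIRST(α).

z is a terminal; add {z} and stop.

{ z }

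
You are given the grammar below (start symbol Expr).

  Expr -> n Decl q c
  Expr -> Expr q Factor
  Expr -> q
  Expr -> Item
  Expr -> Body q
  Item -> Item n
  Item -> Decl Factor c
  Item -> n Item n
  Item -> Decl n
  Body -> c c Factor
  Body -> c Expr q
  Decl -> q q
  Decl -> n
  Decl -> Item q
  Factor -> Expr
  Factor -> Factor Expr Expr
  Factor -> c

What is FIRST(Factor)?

{ c, n, q }

From Factor -> Expr: add FIRST(Expr) = { c, n, q }.
From Factor -> Factor Expr Expr: add FIRST(Factor) = { c, n, q }.
Factor -> c contributes {c}.
Union: FIRST(Factor) = { c, n, q }.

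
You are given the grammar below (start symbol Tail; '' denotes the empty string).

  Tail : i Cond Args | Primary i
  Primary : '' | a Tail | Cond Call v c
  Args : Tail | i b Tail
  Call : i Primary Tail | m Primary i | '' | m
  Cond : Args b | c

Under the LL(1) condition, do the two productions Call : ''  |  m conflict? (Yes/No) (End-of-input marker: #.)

No

FIRST('') = { '' } and FIRST(m) = { m }.
The first is nullable but FOLLOW(Call) = { v } is disjoint from FIRST of the second.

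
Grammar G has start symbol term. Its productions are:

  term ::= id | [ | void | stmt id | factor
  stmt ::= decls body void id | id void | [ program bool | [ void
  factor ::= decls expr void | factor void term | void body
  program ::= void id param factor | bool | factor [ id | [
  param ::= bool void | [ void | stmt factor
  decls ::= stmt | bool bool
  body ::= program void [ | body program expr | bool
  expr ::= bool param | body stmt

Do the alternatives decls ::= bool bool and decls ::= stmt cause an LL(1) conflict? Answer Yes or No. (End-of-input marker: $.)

Yes

FIRST(bool bool) = { bool } and FIRST(stmt) = { [, bool, id }.
Both contain bool, so the two alternatives are not disjoint — LL(1) conflict.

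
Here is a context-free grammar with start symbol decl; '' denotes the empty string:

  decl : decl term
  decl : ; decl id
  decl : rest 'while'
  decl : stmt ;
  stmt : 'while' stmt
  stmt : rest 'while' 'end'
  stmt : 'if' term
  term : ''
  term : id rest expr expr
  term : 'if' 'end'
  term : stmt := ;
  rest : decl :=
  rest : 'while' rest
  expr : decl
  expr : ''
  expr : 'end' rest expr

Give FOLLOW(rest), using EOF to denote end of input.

In decl : rest 'while': add FIRST('while') = { 'while' }.
In stmt : rest 'while' 'end': add FIRST('while' 'end') = { 'while' }.
In term : id rest expr expr: add FIRST(expr expr)\{''} = { 'end', 'if', 'while', ; }.
  Since expr expr is nullable, also add FOLLOW(term) = { EOF, 'end', 'if', 'while', :=, ;, id }.
In rest : 'while' rest: rest is at the end, add FOLLOW(rest) = { EOF, 'end', 'if', 'while', :=, ;, id }.
In expr : 'end' rest expr: add FIRST(expr)\{''} = { 'end', 'if', 'while', ; }.
  Since expr is nullable, also add FOLLOW(expr) = { EOF, 'end', 'if', 'while', :=, ;, id }.
Union: FOLLOW(rest) = { EOF, 'end', 'if', 'while', :=, ;, id }.

{ EOF, 'end', 'if', 'while', :=, ;, id }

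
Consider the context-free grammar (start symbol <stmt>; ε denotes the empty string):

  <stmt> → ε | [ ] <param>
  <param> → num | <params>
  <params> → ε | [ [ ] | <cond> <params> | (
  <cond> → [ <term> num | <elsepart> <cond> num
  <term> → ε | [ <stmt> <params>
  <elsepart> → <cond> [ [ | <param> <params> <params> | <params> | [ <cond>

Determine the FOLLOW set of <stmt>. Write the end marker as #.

<stmt> is the start symbol, so # ∈ FOLLOW(<stmt>).
In <term> → [ <stmt> <params>: add FIRST(<params>)\{ε} = { (, [, num }.
  Since <params> is nullable, also add FOLLOW(<term>) = { num }.
Union: FOLLOW(<stmt>) = { #, (, [, num }.

{ #, (, [, num }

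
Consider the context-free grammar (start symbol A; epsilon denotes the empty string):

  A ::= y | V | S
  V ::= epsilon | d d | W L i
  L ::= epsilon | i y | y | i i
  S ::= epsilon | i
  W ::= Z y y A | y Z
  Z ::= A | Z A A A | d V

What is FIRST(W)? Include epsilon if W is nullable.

From W ::= Z y y A: Z nullable, take FIRST(Z) ∪ {y} = { d, i, y }.
W ::= y Z contributes {y}.
Union: FIRST(W) = { d, i, y }.

{ d, i, y }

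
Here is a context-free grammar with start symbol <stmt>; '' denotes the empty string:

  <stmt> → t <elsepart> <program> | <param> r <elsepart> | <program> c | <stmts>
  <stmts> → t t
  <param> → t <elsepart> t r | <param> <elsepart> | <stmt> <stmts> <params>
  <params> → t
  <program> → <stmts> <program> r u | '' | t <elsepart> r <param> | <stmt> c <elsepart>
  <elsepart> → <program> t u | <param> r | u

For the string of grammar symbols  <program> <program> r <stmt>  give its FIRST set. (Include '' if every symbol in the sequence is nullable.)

Add FIRST(<program>)\{''} = { c, t }; <program> is nullable, continue.
Add FIRST(<program>)\{''} = { c, t }; <program> is nullable, continue.
r is a terminal; add {r} and stop.

{ c, r, t }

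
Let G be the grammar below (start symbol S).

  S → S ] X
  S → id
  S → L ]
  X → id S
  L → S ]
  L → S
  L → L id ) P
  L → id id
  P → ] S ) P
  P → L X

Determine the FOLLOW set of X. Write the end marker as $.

{ $, ), ], id }

In S → S ] X: X is at the end, add FOLLOW(S) = { $, ), ], id }.
In P → L X: X is at the end, add FOLLOW(P) = { ], id }.
Union: FOLLOW(X) = { $, ), ], id }.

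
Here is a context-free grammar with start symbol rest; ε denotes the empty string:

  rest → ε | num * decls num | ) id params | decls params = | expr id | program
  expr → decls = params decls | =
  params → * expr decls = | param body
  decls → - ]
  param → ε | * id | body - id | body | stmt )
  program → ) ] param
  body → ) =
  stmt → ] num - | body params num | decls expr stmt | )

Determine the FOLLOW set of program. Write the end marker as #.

In rest → program: program is at the end, add FOLLOW(rest) = { # }.
Union: FOLLOW(program) = { # }.

{ # }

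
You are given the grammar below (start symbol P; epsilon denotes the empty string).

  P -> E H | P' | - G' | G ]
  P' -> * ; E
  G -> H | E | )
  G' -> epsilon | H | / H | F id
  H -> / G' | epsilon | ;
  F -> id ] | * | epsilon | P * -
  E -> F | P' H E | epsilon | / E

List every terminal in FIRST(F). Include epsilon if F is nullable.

{ ), *, -, /, ;, ], id, epsilon }

F -> id ] contributes {id}.
F -> * contributes {*}.
F -> epsilon contributes epsilon.
From F -> P * -: P nullable, take FIRST(P) ∪ {*} = { ), *, -, /, ;, ], id }.
Union: FIRST(F) = { ), *, -, /, ;, ], id, epsilon }.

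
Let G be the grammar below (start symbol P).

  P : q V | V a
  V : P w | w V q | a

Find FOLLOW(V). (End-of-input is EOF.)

{ EOF, a, q, w }

In P : q V: V is at the end, add FOLLOW(P) = { EOF, w }.
In P : V a: add FIRST(a) = { a }.
In V : w V q: add FIRST(q) = { q }.
Union: FOLLOW(V) = { EOF, a, q, w }.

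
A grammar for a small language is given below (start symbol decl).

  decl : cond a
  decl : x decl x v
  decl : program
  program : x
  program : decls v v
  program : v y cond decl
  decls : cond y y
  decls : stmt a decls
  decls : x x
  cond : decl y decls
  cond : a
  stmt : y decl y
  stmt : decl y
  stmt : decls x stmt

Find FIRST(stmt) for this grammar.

{ a, v, x, y }

stmt : y decl y contributes {y}.
From stmt : decl y: add FIRST(decl) = { a, v, x, y }.
From stmt : decls x stmt: add FIRST(decls) = { a, v, x, y }.
Union: FIRST(stmt) = { a, v, x, y }.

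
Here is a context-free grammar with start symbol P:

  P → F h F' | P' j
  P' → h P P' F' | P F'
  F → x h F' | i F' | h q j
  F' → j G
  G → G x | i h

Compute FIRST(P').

P' → h P P' F' contributes {h}.
From P' → P F': add FIRST(P) = { h, i, x }.
Union: FIRST(P') = { h, i, x }.

{ h, i, x }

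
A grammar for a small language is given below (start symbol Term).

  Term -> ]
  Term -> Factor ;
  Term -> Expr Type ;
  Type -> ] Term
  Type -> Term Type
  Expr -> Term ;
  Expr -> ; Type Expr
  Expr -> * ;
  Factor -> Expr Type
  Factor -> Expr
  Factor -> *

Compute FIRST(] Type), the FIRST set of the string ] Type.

{ ] }

] is a terminal; add {]} and stop.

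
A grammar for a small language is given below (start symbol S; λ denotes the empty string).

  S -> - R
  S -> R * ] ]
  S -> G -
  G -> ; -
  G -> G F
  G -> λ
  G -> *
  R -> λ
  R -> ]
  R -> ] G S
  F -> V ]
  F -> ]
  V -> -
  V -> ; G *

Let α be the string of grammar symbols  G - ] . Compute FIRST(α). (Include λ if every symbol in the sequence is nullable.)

Add FIRST(G)\{λ} = { *, -, ;, ] }; G is nullable, continue.
- is a terminal; add {-} and stop.

{ *, -, ;, ] }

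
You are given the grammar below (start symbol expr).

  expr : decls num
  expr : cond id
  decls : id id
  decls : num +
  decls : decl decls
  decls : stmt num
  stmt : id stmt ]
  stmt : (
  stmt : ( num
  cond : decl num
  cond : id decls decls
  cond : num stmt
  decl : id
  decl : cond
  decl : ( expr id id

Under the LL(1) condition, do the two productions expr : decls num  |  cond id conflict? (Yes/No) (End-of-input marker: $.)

Yes

FIRST(decls num) = { (, id, num } and FIRST(cond id) = { (, id, num }.
Both contain (, so the two alternatives are not disjoint — LL(1) conflict.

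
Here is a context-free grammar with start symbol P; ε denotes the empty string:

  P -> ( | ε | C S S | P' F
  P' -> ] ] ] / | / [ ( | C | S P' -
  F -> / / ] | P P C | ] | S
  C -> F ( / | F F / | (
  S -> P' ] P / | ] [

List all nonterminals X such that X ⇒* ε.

Directly nullable (have an ε-production): P.
No other nonterminal has a production whose RHS symbols are all nullable.

{ P }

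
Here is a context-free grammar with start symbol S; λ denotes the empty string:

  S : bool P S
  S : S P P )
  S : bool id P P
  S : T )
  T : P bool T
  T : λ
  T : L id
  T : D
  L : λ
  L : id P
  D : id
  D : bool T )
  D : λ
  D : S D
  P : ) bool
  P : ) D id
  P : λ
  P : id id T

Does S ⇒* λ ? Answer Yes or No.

No

Nullable nonterminals: D, L, P, T.
No production of S has an RHS whose symbols are all nullable, so S is not nullable.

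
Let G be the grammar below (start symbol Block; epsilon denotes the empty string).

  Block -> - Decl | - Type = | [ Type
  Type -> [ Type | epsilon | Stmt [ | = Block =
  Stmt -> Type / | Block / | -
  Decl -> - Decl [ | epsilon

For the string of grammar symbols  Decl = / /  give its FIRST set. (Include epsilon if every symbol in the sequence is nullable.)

Add FIRST(Decl)\{epsilon} = { - }; Decl is nullable, continue.
= is a terminal; add {=} and stop.

{ -, = }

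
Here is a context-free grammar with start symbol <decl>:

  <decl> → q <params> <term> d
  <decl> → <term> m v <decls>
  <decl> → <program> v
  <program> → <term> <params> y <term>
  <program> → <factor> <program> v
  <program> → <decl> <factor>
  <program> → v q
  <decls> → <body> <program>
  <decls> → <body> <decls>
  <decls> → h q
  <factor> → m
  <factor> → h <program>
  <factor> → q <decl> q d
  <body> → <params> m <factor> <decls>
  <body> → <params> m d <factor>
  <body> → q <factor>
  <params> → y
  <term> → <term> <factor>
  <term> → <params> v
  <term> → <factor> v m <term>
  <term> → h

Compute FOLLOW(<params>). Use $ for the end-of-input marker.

{ h, m, q, v, y }

In <decl> → q <params> <term> d: add FIRST(<term> d) = { h, m, q, y }.
In <program> → <term> <params> y <term>: add FIRST(y <term>) = { y }.
In <body> → <params> m <factor> <decls>: add FIRST(m <factor> <decls>) = { m }.
In <body> → <params> m d <factor>: add FIRST(m d <factor>) = { m }.
In <term> → <params> v: add FIRST(v) = { v }.
Union: FOLLOW(<params>) = { h, m, q, v, y }.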